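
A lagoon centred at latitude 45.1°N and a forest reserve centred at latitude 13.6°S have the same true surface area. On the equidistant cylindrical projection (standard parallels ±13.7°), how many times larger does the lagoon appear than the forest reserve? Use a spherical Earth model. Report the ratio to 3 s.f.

1.38

With standard parallel φ₀ = 13.7°, the equirectangular projection gives x = Rλ cos φ₀, y = Rφ, so h = 1 and k = cos 13.7° / cos φ.
Areal scale at 45.1°: h·k = 1.000 × 1.376 = 1.376.
Areal scale at 13.6°: h·k = 1.000 × 0.9996 = 0.9996.
Ratio = 1.376/0.9996 ≈ 1.38.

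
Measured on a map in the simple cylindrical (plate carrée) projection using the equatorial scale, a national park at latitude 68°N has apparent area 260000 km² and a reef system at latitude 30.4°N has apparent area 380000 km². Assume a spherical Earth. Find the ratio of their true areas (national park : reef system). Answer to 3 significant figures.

On the plate carrée, areal scale = h·k = 1 × sec φ, so true area = apparent × cos φ.
True area of national park: 260000 × cos(68°) = 260000 × 0.3746 = 97400 km².
True area of reef system: 380000 × cos(30.4°) = 380000 × 0.8625 = 327800 km².
Ratio = 97400 / 327800 ≈ 0.297.

0.297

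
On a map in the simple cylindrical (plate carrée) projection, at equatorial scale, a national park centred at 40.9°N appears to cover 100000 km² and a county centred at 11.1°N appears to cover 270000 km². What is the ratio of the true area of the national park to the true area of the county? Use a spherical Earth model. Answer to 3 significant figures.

0.285

On the plate carrée, areal scale = h·k = 1 × sec φ, so true area = apparent × cos φ.
True area of national park: 100000 × cos(40.9°) = 100000 × 0.7559 = 75590 km².
True area of county: 270000 × cos(11.1°) = 270000 × 0.9813 = 264900 km².
Ratio = 75590 / 264900 ≈ 0.285.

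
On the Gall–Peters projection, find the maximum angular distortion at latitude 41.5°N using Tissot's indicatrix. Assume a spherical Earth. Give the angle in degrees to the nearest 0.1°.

6.6°

The Gall–Peters projection is cylindrical equal-area with φ₀ = 45°. For cylindrical equal-area with standard parallel φ₀, h = cos φ / cos φ₀ and k = cos φ₀ / cos φ, so h·k = 1.
At 41.5°: h = 1.059, k = 0.9441; principal scales a = 1.059, b = 0.9441.
sin(ω/2) = (a − b)/(a + b) = 0.1151/2.003 = 0.05743, so ω = 2 arcsin(0.05743) ≈ 6.6°.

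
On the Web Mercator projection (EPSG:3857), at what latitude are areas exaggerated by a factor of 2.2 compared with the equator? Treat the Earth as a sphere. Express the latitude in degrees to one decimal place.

Mercator areal scale is sec²φ.
sec²φ = 2.2  ⇒  cos²φ = 0.4545  ⇒  cos φ = 0.6742.
φ = arccos(0.6742) ≈ 47.6°.

47.6°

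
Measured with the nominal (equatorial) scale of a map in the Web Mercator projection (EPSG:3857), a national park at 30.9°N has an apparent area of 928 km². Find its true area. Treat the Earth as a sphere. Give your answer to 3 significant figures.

683 km²

Mercator is conformal, so the point scale is isotropic: h = k = sec φ = 1/cos φ.
Areal scale = k² = sec²φ = 1/cos²(30.9°) = 1/0.8581² = 1.358.
True area = apparent / (areal scale) = 928 / 1.358 ≈ 683 km².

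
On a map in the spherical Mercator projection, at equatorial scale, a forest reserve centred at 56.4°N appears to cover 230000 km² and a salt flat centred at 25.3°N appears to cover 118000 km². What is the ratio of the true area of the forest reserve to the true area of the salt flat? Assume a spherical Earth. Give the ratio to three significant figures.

On Mercator the areal scale is sec²φ, so true area = apparent × cos²φ.
True area of forest reserve: 230000 × cos²(56.4°) = 230000 × 0.3062 = 70440 km².
True area of salt flat: 118000 × cos²(25.3°) = 118000 × 0.8174 = 96450 km².
Ratio = 70440 / 96450 ≈ 0.730.

0.730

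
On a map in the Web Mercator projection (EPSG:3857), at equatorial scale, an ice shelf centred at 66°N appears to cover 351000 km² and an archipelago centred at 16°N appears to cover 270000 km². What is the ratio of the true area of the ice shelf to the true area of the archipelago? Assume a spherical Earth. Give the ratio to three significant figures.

0.233

Mercator's areal exaggeration is sec²φ; hence true area = (apparent area) · cos²φ.
True area of ice shelf: 351000 × cos²(66°) = 351000 × 0.1654 = 58070 km².
True area of archipelago: 270000 × cos²(16°) = 270000 × 0.9240 = 249500 km².
Ratio = 58070 / 249500 ≈ 0.233.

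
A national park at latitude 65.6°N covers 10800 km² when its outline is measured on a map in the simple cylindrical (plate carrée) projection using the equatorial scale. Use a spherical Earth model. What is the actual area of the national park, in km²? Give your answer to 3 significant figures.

4460 km²

In the plate carrée (x = Rλ, y = Rφ), meridians are true-scale (h = 1) and parallels are stretched by k = sec φ.
Areal scale = h·k = 1 × sec φ; at 65.6°, h = 1.000, k = 2.421, so h·k = 2.421.
True area = apparent / (areal scale) = 10800 / 2.421 ≈ 4460 km².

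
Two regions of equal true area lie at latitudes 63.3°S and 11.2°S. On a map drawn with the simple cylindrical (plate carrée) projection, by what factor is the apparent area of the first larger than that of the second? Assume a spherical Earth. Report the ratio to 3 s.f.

2.18

In the plate carrée (x = Rλ, y = Rφ), meridians are true-scale (h = 1) and parallels are stretched by k = sec φ.
Areal scale at 63.3°: h·k = 1.000 × 2.226 = 2.226.
Areal scale at 11.2°: h·k = 1.000 × 1.019 = 1.019.
Ratio = 2.226/1.019 ≈ 2.18.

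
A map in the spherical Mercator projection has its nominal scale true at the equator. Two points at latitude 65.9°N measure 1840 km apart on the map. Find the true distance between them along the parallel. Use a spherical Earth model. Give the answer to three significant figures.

751 km

Mercator is conformal, so the point scale is isotropic: h = k = sec φ = 1/cos φ.
Along the parallel at 65.9°, map distances are exaggerated by k = sec 65.9° = 2.449.
True distance = 1840 / 2.449 = 1840 × cos 65.9° ≈ 751 km.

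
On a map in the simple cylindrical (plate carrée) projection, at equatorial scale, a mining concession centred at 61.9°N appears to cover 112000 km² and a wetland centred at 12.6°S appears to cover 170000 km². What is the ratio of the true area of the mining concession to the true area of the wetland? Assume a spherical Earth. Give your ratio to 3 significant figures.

0.318

On the plate carrée, areal scale = h·k = 1 × sec φ, so true area = apparent × cos φ.
True area of mining concession: 112000 × cos(61.9°) = 112000 × 0.4710 = 52750 km².
True area of wetland: 170000 × cos(12.6°) = 170000 × 0.9759 = 165900 km².
Ratio = 52750 / 165900 ≈ 0.318.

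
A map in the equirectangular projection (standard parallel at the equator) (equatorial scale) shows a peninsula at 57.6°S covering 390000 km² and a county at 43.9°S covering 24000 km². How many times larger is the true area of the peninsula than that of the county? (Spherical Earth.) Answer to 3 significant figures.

Plate carrée has h = 1 and k = sec φ, giving areal scale sec φ; true area = (apparent area) · cos φ.
True area of peninsula: 390000 × cos(57.6°) = 390000 × 0.5358 = 209000 km².
True area of county: 24000 × cos(43.9°) = 24000 × 0.7206 = 17290 km².
Ratio = 209000 / 17290 ≈ 12.1.

12.1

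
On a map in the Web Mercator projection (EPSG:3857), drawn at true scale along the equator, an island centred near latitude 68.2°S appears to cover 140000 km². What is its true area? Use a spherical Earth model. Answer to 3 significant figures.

Mercator is conformal, so the point scale is isotropic: h = k = sec φ = 1/cos φ.
Areal scale = k² = sec²φ = 1/cos²(68.2°) = 1/0.3714² = 7.251.
True area = apparent / (areal scale) = 140000 / 7.251 ≈ 19300 km².

19300 km²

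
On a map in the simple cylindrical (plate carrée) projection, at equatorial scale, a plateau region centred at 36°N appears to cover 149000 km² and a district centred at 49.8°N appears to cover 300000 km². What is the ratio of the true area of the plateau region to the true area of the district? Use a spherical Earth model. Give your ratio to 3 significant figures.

0.623

Plate carrée has h = 1 and k = sec φ, giving areal scale sec φ; true area = (apparent area) · cos φ.
True area of plateau region: 149000 × cos(36°) = 149000 × 0.8090 = 120500 km².
True area of district: 300000 × cos(49.8°) = 300000 × 0.6455 = 193600 km².
Ratio = 120500 / 193600 ≈ 0.623.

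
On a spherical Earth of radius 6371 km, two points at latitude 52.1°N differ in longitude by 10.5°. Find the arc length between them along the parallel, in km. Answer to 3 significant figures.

Arc length along a parallel = R cos φ · Δλ (with Δλ in radians).
= 6371 × cos 52.1° × (10.5° × π/180) = 6371 × 0.6143 × 0.1833 ≈ 717 km.

717 km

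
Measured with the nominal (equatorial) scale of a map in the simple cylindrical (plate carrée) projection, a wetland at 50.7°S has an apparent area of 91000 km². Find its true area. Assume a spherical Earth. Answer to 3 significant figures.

Plate carrée maps x = Rλ, y = Rφ. The meridian scale is h = 1 and the parallel scale is k = 1/cos φ = sec φ.
Areal scale = h·k = 1 × sec φ; at 50.7°, h = 1.000, k = 1.579, so h·k = 1.579.
True area = apparent / (areal scale) = 91000 / 1.579 ≈ 57600 km².

57600 km²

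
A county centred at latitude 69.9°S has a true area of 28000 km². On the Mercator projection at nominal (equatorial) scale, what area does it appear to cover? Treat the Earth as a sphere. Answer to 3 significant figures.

237000 km²

For Mercator, h = k = sec φ (a conformal cylindrical projection has a single point scale, 1/cos φ).
Areal scale = k² = sec²φ = 1/cos²(69.9°) = 1/0.3437² = 8.467.
Apparent area = 28000 × 8.467 ≈ 237000 km².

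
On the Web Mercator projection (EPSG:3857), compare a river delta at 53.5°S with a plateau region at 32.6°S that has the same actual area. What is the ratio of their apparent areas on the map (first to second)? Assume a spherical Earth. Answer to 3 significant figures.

On Mercator, area is exaggerated by sec²φ = 1/cos²φ.
At 53.5°: sec²(53.5°) = 1/0.5948² = 2.826.
At 32.6°: sec²(32.6°) = 1/0.8425² = 1.409.
Ratio = 2.826/1.409 = cos²(32.6°)/cos²(53.5°) ≈ 2.01.

2.01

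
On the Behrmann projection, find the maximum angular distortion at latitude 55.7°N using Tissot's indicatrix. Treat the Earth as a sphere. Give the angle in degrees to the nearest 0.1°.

Behrmann is a cylindrical equal-area projection with standard parallels at ±30°. A cylindrical equal-area projection with standard parallel φ₀ has meridian scale h = cos φ / cos φ₀ and parallel scale k = cos φ₀ / cos φ (so areas are preserved, h·k = 1).
At 55.7°: h = 0.6507, k = 1.537; principal scales a = 1.537, b = 0.6507.
sin(ω/2) = (a − b)/(a + b) = 0.8861/2.188 = 0.4051, so ω = 2 arcsin(0.4051) ≈ 47.8°.

47.8°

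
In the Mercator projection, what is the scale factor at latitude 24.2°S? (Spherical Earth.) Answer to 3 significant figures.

1.10

Mercator is conformal, so the point scale is isotropic: h = k = sec φ = 1/cos φ.
k = 1/cos 24.2° = 1/0.9121 = 1.096.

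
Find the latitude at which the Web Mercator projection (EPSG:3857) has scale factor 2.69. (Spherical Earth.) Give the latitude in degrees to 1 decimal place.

68.2°

Mercator scale is k = sec φ = 1/cos φ.
1/cos φ = 2.69  ⇒  cos φ = 0.3717  ⇒  φ = arccos(0.3717) ≈ 68.2°.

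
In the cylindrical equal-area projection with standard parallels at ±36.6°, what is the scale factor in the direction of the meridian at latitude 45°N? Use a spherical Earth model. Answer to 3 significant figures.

0.881

A cylindrical equal-area projection with standard parallel φ₀ has meridian scale h = cos φ / cos φ₀ and parallel scale k = cos φ₀ / cos φ (so areas are preserved, h·k = 1).
h = cos 45° / cos 36.6° = 0.7071/0.8028 = 0.8808.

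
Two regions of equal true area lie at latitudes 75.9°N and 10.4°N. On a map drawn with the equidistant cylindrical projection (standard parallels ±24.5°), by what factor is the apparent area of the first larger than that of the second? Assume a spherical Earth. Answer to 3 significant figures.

4.04

With standard parallel φ₀ = 24.5°, the equirectangular projection gives x = Rλ cos φ₀, y = Rφ, so h = 1 and k = cos 24.5° / cos φ.
Areal scale at 75.9°: h·k = 1.000 × 3.735 = 3.735.
Areal scale at 10.4°: h·k = 1.000 × 0.9252 = 0.9252.
Ratio = 3.735/0.9252 ≈ 4.04.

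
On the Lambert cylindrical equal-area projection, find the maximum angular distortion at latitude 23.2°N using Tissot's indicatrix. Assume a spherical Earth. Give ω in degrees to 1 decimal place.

9.7°

The Lambert cylindrical equal-area projection is the cylindrical equal-area projection with its standard parallel at the equator (φ₀ = 0). A cylindrical equal-area projection with standard parallel φ₀ has meridian scale h = cos φ / cos φ₀ and parallel scale k = cos φ₀ / cos φ (so areas are preserved, h·k = 1).
At 23.2°: h = 0.9191, k = 1.088; principal scales a = 1.088, b = 0.9191.
sin(ω/2) = (a − b)/(a + b) = 0.1688/2.007 = 0.08412, so ω = 2 arcsin(0.08412) ≈ 9.7°.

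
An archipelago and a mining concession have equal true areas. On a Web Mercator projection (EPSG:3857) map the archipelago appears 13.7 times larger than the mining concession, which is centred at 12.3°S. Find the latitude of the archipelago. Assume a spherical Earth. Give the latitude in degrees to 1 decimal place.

74.7°

For equal true areas on Mercator, apparent areas scale as sec²φ, so the ratio is cos²φ₂ / cos²φ₁.
cos²φ₂ / cos²φ₁ = 13.7  ⇒  cos φ₁ = cos 12.3° / √13.7 = 0.9770/3.701 = 0.2640.
φ₁ = arccos(0.2640) ≈ 74.7°.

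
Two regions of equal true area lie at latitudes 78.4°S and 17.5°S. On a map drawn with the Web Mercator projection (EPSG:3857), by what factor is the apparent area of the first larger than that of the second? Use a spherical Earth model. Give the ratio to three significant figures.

22.5

Mercator is conformal with k = sec φ, so areal scale = k² = sec²φ.
At 78.4°: sec²(78.4°) = 1/0.2011² = 24.73.
At 17.5°: sec²(17.5°) = 1/0.9537² = 1.099.
Ratio = 24.73/1.099 = cos²(17.5°)/cos²(78.4°) ≈ 22.5.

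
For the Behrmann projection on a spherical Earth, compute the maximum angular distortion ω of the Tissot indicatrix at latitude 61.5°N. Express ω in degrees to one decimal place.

64.6°

Behrmann is a cylindrical equal-area projection with standard parallels at ±30°. A cylindrical equal-area projection with standard parallel φ₀ has meridian scale h = cos φ / cos φ₀ and parallel scale k = cos φ₀ / cos φ (so areas are preserved, h·k = 1).
At 61.5°: h = 0.5510, k = 1.815; principal scales a = 1.815, b = 0.5510.
sin(ω/2) = (a − b)/(a + b) = 1.264/2.366 = 0.5342, so ω = 2 arcsin(0.5342) ≈ 64.6°.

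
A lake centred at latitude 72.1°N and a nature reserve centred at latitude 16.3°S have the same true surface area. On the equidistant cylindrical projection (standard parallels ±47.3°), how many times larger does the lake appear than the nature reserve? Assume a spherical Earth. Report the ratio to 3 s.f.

With standard parallel φ₀ = 47.3°, the equirectangular projection gives x = Rλ cos φ₀, y = Rφ, so h = 1 and k = cos 47.3° / cos φ.
Areal scale at 72.1°: h·k = 1.000 × 2.206 = 2.206.
Areal scale at 16.3°: h·k = 1.000 × 0.7066 = 0.7066.
Ratio = 2.206/0.7066 ≈ 3.12.

3.12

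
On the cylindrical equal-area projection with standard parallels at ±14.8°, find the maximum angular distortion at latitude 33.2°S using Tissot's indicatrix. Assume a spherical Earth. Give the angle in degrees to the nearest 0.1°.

16.5°

For cylindrical equal-area with standard parallel φ₀, h = cos φ / cos φ₀ and k = cos φ₀ / cos φ, so h·k = 1.
At 33.2°: h = 0.8655, k = 1.155; principal scales a = 1.155, b = 0.8655.
sin(ω/2) = (a − b)/(a + b) = 0.2900/2.021 = 0.1435, so ω = 2 arcsin(0.1435) ≈ 16.5°.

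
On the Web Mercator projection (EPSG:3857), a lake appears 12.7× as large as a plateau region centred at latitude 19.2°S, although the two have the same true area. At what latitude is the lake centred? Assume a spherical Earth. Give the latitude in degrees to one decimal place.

For equal true areas on Mercator, apparent areas scale as sec²φ, so the ratio is cos²φ₂ / cos²φ₁.
cos²φ₂ / cos²φ₁ = 12.7  ⇒  cos φ₁ = cos 19.2° / √12.7 = 0.9444/3.564 = 0.2650.
φ₁ = arccos(0.2650) ≈ 74.6°.

74.6°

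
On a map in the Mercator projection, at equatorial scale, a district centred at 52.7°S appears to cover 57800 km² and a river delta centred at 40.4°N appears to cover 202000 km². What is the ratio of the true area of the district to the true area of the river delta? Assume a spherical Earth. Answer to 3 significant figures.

On Mercator the areal scale is sec²φ, so true area = apparent × cos²φ.
True area of district: 57800 × cos²(52.7°) = 57800 × 0.3672 = 21230 km².
True area of river delta: 202000 × cos²(40.4°) = 202000 × 0.5799 = 117100 km².
Ratio = 21230 / 117100 ≈ 0.181.

0.181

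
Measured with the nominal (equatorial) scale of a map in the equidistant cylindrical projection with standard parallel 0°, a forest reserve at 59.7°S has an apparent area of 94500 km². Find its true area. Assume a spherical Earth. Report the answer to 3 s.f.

47700 km²

In the plate carrée (x = Rλ, y = Rφ), meridians are true-scale (h = 1) and parallels are stretched by k = sec φ.
Areal scale = h·k = 1 × sec φ; at 59.7°, h = 1.000, k = 1.982, so h·k = 1.982.
True area = apparent / (areal scale) = 94500 / 1.982 ≈ 47700 km².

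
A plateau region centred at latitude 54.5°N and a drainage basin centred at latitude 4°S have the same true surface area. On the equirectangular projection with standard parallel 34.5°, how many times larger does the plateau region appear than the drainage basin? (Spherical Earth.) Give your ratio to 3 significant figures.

1.72

In the equirectangular projection with standard parallel φ₀ = 34.5° (x = Rλ cos φ₀, y = Rφ), meridians are true-scale (h = 1) and the parallel scale is k = cos φ₀ / cos φ.
Areal scale at 54.5°: h·k = 1.000 × 1.419 = 1.419.
Areal scale at 4°: h·k = 1.000 × 0.8261 = 0.8261.
Ratio = 1.419/0.8261 ≈ 1.72.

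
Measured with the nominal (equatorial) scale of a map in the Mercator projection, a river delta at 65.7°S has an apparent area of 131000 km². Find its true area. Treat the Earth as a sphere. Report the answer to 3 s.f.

Mercator is conformal, so the point scale is isotropic: h = k = sec φ = 1/cos φ.
Areal scale = k² = sec²φ = 1/cos²(65.7°) = 1/0.4115² = 5.905.
True area = apparent / (areal scale) = 131000 / 5.905 ≈ 22200 km².

22200 km²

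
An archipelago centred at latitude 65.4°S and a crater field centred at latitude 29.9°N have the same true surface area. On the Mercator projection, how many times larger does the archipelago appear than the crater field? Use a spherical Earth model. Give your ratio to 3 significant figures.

4.34

On Mercator, area is exaggerated by sec²φ = 1/cos²φ.
At 65.4°: sec²(65.4°) = 1/0.4163² = 5.771.
At 29.9°: sec²(29.9°) = 1/0.8669² = 1.331.
Ratio = 5.771/1.331 = cos²(29.9°)/cos²(65.4°) ≈ 4.34.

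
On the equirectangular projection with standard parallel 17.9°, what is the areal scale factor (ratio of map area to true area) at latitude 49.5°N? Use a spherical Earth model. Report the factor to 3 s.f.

1.47

In the equirectangular projection with standard parallel φ₀ = 17.9° (x = Rλ cos φ₀, y = Rφ), meridians are true-scale (h = 1) and the parallel scale is k = cos φ₀ / cos φ.
Areal scale = h·k = 1 × cos φ₀ / cos φ; at 49.5°, h = 1.000, k = 1.465, so h·k = 1.465.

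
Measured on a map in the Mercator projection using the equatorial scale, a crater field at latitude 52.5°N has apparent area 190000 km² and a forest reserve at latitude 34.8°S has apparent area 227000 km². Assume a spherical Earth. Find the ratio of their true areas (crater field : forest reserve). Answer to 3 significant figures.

0.460

On Mercator the areal scale is sec²φ, so true area = apparent × cos²φ.
True area of crater field: 190000 × cos²(52.5°) = 190000 × 0.3706 = 70410 km².
True area of forest reserve: 227000 × cos²(34.8°) = 227000 × 0.6743 = 153100 km².
Ratio = 70410 / 153100 ≈ 0.460.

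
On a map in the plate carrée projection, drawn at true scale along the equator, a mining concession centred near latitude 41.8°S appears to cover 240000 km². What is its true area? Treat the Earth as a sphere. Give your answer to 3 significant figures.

179000 km²

Plate carrée maps x = Rλ, y = Rφ. The meridian scale is h = 1 and the parallel scale is k = 1/cos φ = sec φ.
Areal scale = h·k = 1 × sec φ; at 41.8°, h = 1.000, k = 1.341, so h·k = 1.341.
True area = apparent / (areal scale) = 240000 / 1.341 ≈ 179000 km².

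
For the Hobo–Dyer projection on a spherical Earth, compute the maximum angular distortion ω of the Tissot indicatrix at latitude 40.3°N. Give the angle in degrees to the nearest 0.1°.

4.5°

Hobo–Dyer is a cylindrical equal-area projection with standard parallels at ±37.5°. Cylindrical equal-area (φ₀ = 37.5°): h = cos φ / cos 37.5° along meridians, k = cos 37.5° / cos φ along parallels; h·k = 1.
At 40.3°: h = 0.9613, k = 1.040; principal scales a = 1.040, b = 0.9613.
sin(ω/2) = (a − b)/(a + b) = 0.07891/2.002 = 0.03943, so ω = 2 arcsin(0.03943) ≈ 4.5°.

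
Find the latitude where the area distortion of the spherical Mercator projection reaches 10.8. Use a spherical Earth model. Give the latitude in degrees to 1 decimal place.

Mercator areal scale is sec²φ.
sec²φ = 10.8  ⇒  cos²φ = 0.09259  ⇒  cos φ = 0.3043.
φ = arccos(0.3043) ≈ 72.3°.

72.3°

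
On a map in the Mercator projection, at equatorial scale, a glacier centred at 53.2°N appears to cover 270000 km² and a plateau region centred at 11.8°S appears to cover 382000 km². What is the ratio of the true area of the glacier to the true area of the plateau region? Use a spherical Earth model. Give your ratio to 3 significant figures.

On Mercator the areal scale is sec²φ, so true area = apparent × cos²φ.
True area of glacier: 270000 × cos²(53.2°) = 270000 × 0.3588 = 96880 km².
True area of plateau region: 382000 × cos²(11.8°) = 382000 × 0.9582 = 366000 km².
Ratio = 96880 / 366000 ≈ 0.265.

0.265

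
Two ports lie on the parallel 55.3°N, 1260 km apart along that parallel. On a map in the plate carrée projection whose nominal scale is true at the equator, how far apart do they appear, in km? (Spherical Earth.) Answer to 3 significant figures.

2210 km

Plate carrée maps x = Rλ, y = Rφ. The meridian scale is h = 1 and the parallel scale is k = 1/cos φ = sec φ.
Along the parallel, k = sec 55.3° = 1/0.5693 = 1.757.
Map distance = 1260 × 1.757 ≈ 2210 km.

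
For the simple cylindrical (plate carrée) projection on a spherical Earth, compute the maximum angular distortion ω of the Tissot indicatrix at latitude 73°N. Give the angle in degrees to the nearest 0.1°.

66.4°

In the plate carrée (x = Rλ, y = Rφ), meridians are true-scale (h = 1) and parallels are stretched by k = sec φ.
At 73°: h = 1.000, k = 3.420; principal scales a = 3.420, b = 1.000.
sin(ω/2) = (a − b)/(a + b) = 2.420/4.420 = 0.5475, so ω = 2 arcsin(0.5475) ≈ 66.4°.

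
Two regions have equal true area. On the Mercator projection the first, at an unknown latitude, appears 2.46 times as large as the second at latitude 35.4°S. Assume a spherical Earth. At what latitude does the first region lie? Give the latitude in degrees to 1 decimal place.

On Mercator, (apparent₁)/(apparent₂) = sec²φ₁ / sec²φ₂ when true areas are equal.
cos²φ₂ / cos²φ₁ = 2.46  ⇒  cos φ₁ = cos 35.4° / √2.46 = 0.8151/1.568 = 0.5197.
φ₁ = arccos(0.5197) ≈ 58.7°.

58.7°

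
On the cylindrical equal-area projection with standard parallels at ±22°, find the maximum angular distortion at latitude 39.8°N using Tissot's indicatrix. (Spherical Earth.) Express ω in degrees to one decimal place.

21.4°

A cylindrical equal-area projection with standard parallel φ₀ has meridian scale h = cos φ / cos φ₀ and parallel scale k = cos φ₀ / cos φ (so areas are preserved, h·k = 1).
At 39.8°: h = 0.8286, k = 1.207; principal scales a = 1.207, b = 0.8286.
sin(ω/2) = (a − b)/(a + b) = 0.3782/2.035 = 0.1858, so ω = 2 arcsin(0.1858) ≈ 21.4°.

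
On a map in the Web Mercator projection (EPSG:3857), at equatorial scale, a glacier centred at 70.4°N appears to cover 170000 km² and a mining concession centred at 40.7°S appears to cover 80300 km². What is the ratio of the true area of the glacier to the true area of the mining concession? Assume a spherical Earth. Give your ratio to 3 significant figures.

0.414

Since Mercator area scale is 1/cos²φ, the true area equals the apparent area multiplied by cos²φ.
True area of glacier: 170000 × cos²(70.4°) = 170000 × 0.1125 = 19130 km².
True area of mining concession: 80300 × cos²(40.7°) = 80300 × 0.5748 = 46150 km².
Ratio = 19130 / 46150 ≈ 0.414.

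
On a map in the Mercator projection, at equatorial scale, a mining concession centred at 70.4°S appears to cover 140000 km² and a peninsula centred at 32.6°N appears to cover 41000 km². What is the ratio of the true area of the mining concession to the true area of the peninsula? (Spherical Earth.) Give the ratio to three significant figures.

Mercator's areal exaggeration is sec²φ; hence true area = (apparent area) · cos²φ.
True area of mining concession: 140000 × cos²(70.4°) = 140000 × 0.1125 = 15750 km².
True area of peninsula: 41000 × cos²(32.6°) = 41000 × 0.7097 = 29100 km².
Ratio = 15750 / 29100 ≈ 0.541.

0.541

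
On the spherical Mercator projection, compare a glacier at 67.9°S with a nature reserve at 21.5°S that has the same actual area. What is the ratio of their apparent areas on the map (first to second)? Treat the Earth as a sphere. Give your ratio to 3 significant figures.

6.12

On Mercator, area is exaggerated by sec²φ = 1/cos²φ.
At 67.9°: sec²(67.9°) = 1/0.3762² = 7.065.
At 21.5°: sec²(21.5°) = 1/0.9304² = 1.155.
Ratio = 7.065/1.155 = cos²(21.5°)/cos²(67.9°) ≈ 6.12.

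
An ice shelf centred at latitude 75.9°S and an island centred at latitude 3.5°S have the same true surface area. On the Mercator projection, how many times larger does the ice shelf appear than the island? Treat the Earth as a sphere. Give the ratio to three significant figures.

16.8

Mercator areal scale is sec²φ.
At 75.9°: sec²(75.9°) = 1/0.2436² = 16.85.
At 3.5°: sec²(3.5°) = 1/0.9981² = 1.004.
Ratio = 16.85/1.004 = cos²(3.5°)/cos²(75.9°) ≈ 16.8.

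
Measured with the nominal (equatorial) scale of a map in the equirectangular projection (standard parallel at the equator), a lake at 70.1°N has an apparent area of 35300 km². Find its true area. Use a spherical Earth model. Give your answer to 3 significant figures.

In the plate carrée (x = Rλ, y = Rφ), meridians are true-scale (h = 1) and parallels are stretched by k = sec φ.
Areal scale = h·k = 1 × sec φ; at 70.1°, h = 1.000, k = 2.938, so h·k = 2.938.
True area = apparent / (areal scale) = 35300 / 2.938 ≈ 12000 km².

12000 km²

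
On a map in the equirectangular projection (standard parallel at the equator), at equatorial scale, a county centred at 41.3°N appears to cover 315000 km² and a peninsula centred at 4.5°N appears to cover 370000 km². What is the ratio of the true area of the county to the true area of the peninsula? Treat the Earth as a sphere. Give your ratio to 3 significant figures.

Plate carrée has h = 1 and k = sec φ, giving areal scale sec φ; true area = (apparent area) · cos φ.
True area of county: 315000 × cos(41.3°) = 315000 × 0.7513 = 236600 km².
True area of peninsula: 370000 × cos(4.5°) = 370000 × 0.9969 = 368900 km².
Ratio = 236600 / 368900 ≈ 0.642.

0.642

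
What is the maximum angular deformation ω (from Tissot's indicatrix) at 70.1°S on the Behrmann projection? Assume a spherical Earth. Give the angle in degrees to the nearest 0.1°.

The Behrmann projection is cylindrical equal-area with φ₀ = 30°. Cylindrical equal-area (φ₀ = 30°): h = cos φ / cos 30° along meridians, k = cos 30° / cos φ along parallels; h·k = 1.
At 70.1°: h = 0.3930, k = 2.544; principal scales a = 2.544, b = 0.3930.
sin(ω/2) = (a − b)/(a + b) = 2.151/2.937 = 0.7324, so ω = 2 arcsin(0.7324) ≈ 94.2°.

94.2°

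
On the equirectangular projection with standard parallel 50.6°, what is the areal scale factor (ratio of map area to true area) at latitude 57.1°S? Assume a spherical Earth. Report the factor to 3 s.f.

1.17

With standard parallel φ₀ = 50.6°, the equirectangular projection gives x = Rλ cos φ₀, y = Rφ, so h = 1 and k = cos 50.6° / cos φ.
Areal scale = h·k = 1 × cos φ₀ / cos φ; at 57.1°, h = 1.000, k = 1.169, so h·k = 1.169.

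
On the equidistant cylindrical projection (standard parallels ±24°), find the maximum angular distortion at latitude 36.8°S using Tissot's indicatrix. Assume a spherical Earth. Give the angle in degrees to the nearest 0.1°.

In the equirectangular projection with standard parallel φ₀ = 24° (x = Rλ cos φ₀, y = Rφ), meridians are true-scale (h = 1) and the parallel scale is k = cos φ₀ / cos φ.
At 36.8°: h = 1.000, k = 1.141; principal scales a = 1.141, b = 1.000.
sin(ω/2) = (a − b)/(a + b) = 0.1409/2.141 = 0.06581, so ω = 2 arcsin(0.06581) ≈ 7.5°.

7.5°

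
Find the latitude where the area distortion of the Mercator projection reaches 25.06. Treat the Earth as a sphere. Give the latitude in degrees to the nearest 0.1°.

Mercator areal scale is sec²φ.
sec²φ = 25.06  ⇒  cos²φ = 0.03990  ⇒  cos φ = 0.1998.
φ = arccos(0.1998) ≈ 78.5°.

78.5°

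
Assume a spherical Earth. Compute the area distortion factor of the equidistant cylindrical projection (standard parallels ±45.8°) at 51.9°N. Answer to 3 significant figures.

The equidistant cylindrical projection with φ₀ = 45.8° has h = 1 (meridians true) and k = cos φ₀ / cos φ along parallels.
Areal scale = h·k = 1 × cos φ₀ / cos φ; at 51.9°, h = 1.000, k = 1.130, so h·k = 1.130.

1.13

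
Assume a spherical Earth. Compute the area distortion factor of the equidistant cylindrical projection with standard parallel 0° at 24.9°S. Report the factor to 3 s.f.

1.10

For the equirectangular projection with φ₀ = 0 (plate carrée), h = 1 along meridians and k = sec φ along parallels.
Areal scale = h·k = 1 × sec φ; at 24.9°, h = 1.000, k = 1.102, so h·k = 1.102.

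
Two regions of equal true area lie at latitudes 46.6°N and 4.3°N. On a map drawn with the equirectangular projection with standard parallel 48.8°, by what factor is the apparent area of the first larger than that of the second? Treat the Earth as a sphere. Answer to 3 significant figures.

In the equirectangular projection with standard parallel φ₀ = 48.8° (x = Rλ cos φ₀, y = Rφ), meridians are true-scale (h = 1) and the parallel scale is k = cos φ₀ / cos φ.
Areal scale at 46.6°: h·k = 1.000 × 0.9587 = 0.9587.
Areal scale at 4.3°: h·k = 1.000 × 0.6605 = 0.6605.
Ratio = 0.9587/0.6605 ≈ 1.45.

1.45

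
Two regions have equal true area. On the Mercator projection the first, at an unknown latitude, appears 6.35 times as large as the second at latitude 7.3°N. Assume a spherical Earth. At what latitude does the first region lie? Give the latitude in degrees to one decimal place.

Mercator areal scale is sec²φ, so apparent-area ratio = sec²φ₁ / sec²φ₂ = cos²φ₂ / cos²φ₁.
cos²φ₂ / cos²φ₁ = 6.35  ⇒  cos φ₁ = cos 7.3° / √6.35 = 0.9919/2.520 = 0.3936.
φ₁ = arccos(0.3936) ≈ 66.8°.

66.8°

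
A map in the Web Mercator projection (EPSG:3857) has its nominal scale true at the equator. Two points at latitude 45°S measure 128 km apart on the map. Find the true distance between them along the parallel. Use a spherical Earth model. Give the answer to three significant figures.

For Mercator, h = k = sec φ (a conformal cylindrical projection has a single point scale, 1/cos φ).
Along the parallel at 45°, map distances are exaggerated by k = sec 45° = 1.414.
True distance = 128 / 1.414 = 128 × cos 45° ≈ 90.5 km.

90.5 km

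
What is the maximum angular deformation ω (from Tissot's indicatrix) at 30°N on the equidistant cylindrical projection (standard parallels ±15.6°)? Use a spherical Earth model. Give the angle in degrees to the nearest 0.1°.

With standard parallel φ₀ = 15.6°, the equirectangular projection gives x = Rλ cos φ₀, y = Rφ, so h = 1 and k = cos 15.6° / cos φ.
At 30°: h = 1.000, k = 1.112; principal scales a = 1.112, b = 1.000.
sin(ω/2) = (a − b)/(a + b) = 0.1122/2.112 = 0.05310, so ω = 2 arcsin(0.05310) ≈ 6.1°.

6.1°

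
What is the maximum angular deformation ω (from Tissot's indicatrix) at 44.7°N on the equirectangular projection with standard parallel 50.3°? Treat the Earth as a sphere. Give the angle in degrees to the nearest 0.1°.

In the equirectangular projection with standard parallel φ₀ = 50.3° (x = Rλ cos φ₀, y = Rφ), meridians are true-scale (h = 1) and the parallel scale is k = cos φ₀ / cos φ.
At 44.7°: h = 1.000, k = 0.8987; principal scales a = 1.000, b = 0.8987.
sin(ω/2) = (a − b)/(a + b) = 0.1013/1.899 = 0.05337, so ω = 2 arcsin(0.05337) ≈ 6.1°.

6.1°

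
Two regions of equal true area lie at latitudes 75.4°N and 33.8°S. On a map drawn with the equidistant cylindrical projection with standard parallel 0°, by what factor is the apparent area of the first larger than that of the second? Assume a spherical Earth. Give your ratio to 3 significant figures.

For the equirectangular projection with φ₀ = 0 (plate carrée), h = 1 along meridians and k = sec φ along parallels.
Areal scale at 75.4°: h·k = 1.000 × 3.967 = 3.967.
Areal scale at 33.8°: h·k = 1.000 × 1.203 = 1.203.
Ratio = 3.967/1.203 ≈ 3.30.

3.30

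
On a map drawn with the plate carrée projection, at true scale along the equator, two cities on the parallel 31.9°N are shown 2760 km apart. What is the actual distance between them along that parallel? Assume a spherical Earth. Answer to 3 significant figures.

2340 km

In the plate carrée (x = Rλ, y = Rφ), meridians are true-scale (h = 1) and parallels are stretched by k = sec φ.
Along the parallel at 31.9°, map distances are exaggerated by k = sec 31.9° = 1.178.
True distance = 2760 / 1.178 = 2760 × cos 31.9° ≈ 2340 km.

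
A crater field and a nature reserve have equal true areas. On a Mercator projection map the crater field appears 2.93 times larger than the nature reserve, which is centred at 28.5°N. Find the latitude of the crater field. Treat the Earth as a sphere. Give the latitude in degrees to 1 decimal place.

Mercator areal scale is sec²φ, so apparent-area ratio = sec²φ₁ / sec²φ₂ = cos²φ₂ / cos²φ₁.
cos²φ₂ / cos²φ₁ = 2.93  ⇒  cos φ₁ = cos 28.5° / √2.93 = 0.8788/1.712 = 0.5134.
φ₁ = arccos(0.5134) ≈ 59.1°.

59.1°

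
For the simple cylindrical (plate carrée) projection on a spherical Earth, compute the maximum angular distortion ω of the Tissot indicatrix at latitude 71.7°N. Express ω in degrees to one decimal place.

Plate carrée maps x = Rλ, y = Rφ. The meridian scale is h = 1 and the parallel scale is k = 1/cos φ = sec φ.
At 71.7°: h = 1.000, k = 3.185; principal scales a = 3.185, b = 1.000.
sin(ω/2) = (a − b)/(a + b) = 2.185/4.185 = 0.5221, so ω = 2 arcsin(0.5221) ≈ 62.9°.

62.9°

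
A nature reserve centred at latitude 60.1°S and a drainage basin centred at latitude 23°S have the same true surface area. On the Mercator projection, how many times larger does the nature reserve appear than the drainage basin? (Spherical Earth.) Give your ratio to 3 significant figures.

3.41

Mercator is conformal with k = sec φ, so areal scale = k² = sec²φ.
At 60.1°: sec²(60.1°) = 1/0.4985² = 4.024.
At 23°: sec²(23°) = 1/0.9205² = 1.180.
Ratio = 4.024/1.180 = cos²(23°)/cos²(60.1°) ≈ 3.41.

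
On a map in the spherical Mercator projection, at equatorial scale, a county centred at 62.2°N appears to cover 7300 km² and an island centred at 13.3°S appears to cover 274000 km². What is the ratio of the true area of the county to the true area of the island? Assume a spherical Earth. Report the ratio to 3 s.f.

0.00612

Mercator's areal exaggeration is sec²φ; hence true area = (apparent area) · cos²φ.
True area of county: 7300 × cos²(62.2°) = 7300 × 0.2175 = 1588 km².
True area of island: 274000 × cos²(13.3°) = 274000 × 0.9471 = 259500 km².
Ratio = 1588 / 259500 ≈ 0.00612.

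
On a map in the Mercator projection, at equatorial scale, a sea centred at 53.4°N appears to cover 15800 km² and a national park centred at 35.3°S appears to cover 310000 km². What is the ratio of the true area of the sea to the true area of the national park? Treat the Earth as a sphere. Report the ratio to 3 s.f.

0.0272

Mercator's areal exaggeration is sec²φ; hence true area = (apparent area) · cos²φ.
True area of sea: 15800 × cos²(53.4°) = 15800 × 0.3555 = 5617 km².
True area of national park: 310000 × cos²(35.3°) = 310000 × 0.6661 = 206500 km².
Ratio = 5617 / 206500 ≈ 0.0272.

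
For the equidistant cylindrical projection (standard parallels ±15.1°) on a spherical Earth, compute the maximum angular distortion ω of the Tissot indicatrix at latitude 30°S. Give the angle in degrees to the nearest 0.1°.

6.2°

With standard parallel φ₀ = 15.1°, the equirectangular projection gives x = Rλ cos φ₀, y = Rφ, so h = 1 and k = cos 15.1° / cos φ.
At 30°: h = 1.000, k = 1.115; principal scales a = 1.115, b = 1.000.
sin(ω/2) = (a − b)/(a + b) = 0.1148/2.115 = 0.05430, so ω = 2 arcsin(0.05430) ≈ 6.2°.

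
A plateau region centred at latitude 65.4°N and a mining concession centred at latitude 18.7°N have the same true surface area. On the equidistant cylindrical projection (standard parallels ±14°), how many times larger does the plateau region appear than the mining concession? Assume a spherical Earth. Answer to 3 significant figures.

The equidistant cylindrical projection with φ₀ = 14° has h = 1 (meridians true) and k = cos φ₀ / cos φ along parallels.
Areal scale at 65.4°: h·k = 1.000 × 2.331 = 2.331.
Areal scale at 18.7°: h·k = 1.000 × 1.024 = 1.024.
Ratio = 2.331/1.024 ≈ 2.28.

2.28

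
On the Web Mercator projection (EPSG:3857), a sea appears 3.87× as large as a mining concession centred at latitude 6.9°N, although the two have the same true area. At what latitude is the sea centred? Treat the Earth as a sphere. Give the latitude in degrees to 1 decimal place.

59.7°

On Mercator, (apparent₁)/(apparent₂) = sec²φ₁ / sec²φ₂ when true areas are equal.
cos²φ₂ / cos²φ₁ = 3.87  ⇒  cos φ₁ = cos 6.9° / √3.87 = 0.9928/1.967 = 0.5046.
φ₁ = arccos(0.5046) ≈ 59.7°.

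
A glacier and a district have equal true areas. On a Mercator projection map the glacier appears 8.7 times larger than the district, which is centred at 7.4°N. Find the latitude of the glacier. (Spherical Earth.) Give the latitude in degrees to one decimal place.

70.4°

On Mercator, (apparent₁)/(apparent₂) = sec²φ₁ / sec²φ₂ when true areas are equal.
cos²φ₂ / cos²φ₁ = 8.7  ⇒  cos φ₁ = cos 7.4° / √8.7 = 0.9917/2.950 = 0.3362.
φ₁ = arccos(0.3362) ≈ 70.4°.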